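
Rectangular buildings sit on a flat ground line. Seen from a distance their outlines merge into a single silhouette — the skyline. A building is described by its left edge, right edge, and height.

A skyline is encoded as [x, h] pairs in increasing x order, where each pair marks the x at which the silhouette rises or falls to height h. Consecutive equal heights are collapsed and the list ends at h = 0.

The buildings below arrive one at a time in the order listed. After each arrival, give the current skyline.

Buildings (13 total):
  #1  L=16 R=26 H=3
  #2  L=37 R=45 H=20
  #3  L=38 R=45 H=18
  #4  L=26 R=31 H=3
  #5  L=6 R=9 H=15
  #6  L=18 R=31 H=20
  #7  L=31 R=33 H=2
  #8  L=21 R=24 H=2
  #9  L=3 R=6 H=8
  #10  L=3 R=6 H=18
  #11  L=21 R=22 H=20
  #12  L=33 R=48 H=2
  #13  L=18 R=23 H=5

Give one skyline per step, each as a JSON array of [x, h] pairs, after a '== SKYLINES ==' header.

== SKYLINES ==
[[16,3],[26,0]]
[[16,3],[26,0],[37,20],[45,0]]
[[16,3],[26,0],[37,20],[45,0]]
[[16,3],[31,0],[37,20],[45,0]]
[[6,15],[9,0],[16,3],[31,0],[37,20],[45,0]]
[[6,15],[9,0],[16,3],[18,20],[31,0],[37,20],[45,0]]
[[6,15],[9,0],[16,3],[18,20],[31,2],[33,0],[37,20],[45,0]]
[[6,15],[9,0],[16,3],[18,20],[31,2],[33,0],[37,20],[45,0]]
[[3,8],[6,15],[9,0],[16,3],[18,20],[31,2],[33,0],[37,20],[45,0]]
[[3,18],[6,15],[9,0],[16,3],[18,20],[31,2],[33,0],[37,20],[45,0]]
[[3,18],[6,15],[9,0],[16,3],[18,20],[31,2],[33,0],[37,20],[45,0]]
[[3,18],[6,15],[9,0],[16,3],[18,20],[31,2],[37,20],[45,2],[48,0]]
[[3,18],[6,15],[9,0],[16,3],[18,20],[31,2],[37,20],[45,2],[48,0]]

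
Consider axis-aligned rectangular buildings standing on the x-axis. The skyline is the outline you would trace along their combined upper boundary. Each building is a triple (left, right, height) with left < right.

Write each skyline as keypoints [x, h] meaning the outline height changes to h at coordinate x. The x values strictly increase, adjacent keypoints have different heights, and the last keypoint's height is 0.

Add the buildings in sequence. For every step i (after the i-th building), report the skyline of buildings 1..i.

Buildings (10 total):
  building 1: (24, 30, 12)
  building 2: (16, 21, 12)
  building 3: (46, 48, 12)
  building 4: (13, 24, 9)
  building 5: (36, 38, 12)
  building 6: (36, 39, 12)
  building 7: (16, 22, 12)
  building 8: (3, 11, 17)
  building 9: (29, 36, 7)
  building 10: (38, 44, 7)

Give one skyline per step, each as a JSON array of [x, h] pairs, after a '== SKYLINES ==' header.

== SKYLINES ==
[[24,12],[30,0]]
[[16,12],[21,0],[24,12],[30,0]]
[[16,12],[21,0],[24,12],[30,0],[46,12],[48,0]]
[[13,9],[16,12],[21,9],[24,12],[30,0],[46,12],[48,0]]
[[13,9],[16,12],[21,9],[24,12],[30,0],[36,12],[38,0],[46,12],[48,0]]
[[13,9],[16,12],[21,9],[24,12],[30,0],[36,12],[39,0],[46,12],[48,0]]
[[13,9],[16,12],[22,9],[24,12],[30,0],[36,12],[39,0],[46,12],[48,0]]
[[3,17],[11,0],[13,9],[16,12],[22,9],[24,12],[30,0],[36,12],[39,0],[46,12],[48,0]]
[[3,17],[11,0],[13,9],[16,12],[22,9],[24,12],[30,7],[36,12],[39,0],[46,12],[48,0]]
[[3,17],[11,0],[13,9],[16,12],[22,9],[24,12],[30,7],[36,12],[39,7],[44,0],[46,12],[48,0]]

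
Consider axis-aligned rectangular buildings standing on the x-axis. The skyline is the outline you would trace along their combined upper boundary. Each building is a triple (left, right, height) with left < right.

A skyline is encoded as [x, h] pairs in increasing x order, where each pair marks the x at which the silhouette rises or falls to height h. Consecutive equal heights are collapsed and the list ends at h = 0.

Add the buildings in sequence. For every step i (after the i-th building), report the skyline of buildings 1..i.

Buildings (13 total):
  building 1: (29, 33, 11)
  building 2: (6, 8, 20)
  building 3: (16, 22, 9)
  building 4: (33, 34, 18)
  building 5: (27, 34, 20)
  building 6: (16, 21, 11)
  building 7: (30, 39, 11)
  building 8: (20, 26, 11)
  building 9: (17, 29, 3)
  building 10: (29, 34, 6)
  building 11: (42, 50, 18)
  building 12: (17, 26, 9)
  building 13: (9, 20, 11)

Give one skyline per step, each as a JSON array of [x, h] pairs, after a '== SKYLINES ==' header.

== SKYLINES ==
[[29,11],[33,0]]
[[6,20],[8,0],[29,11],[33,0]]
[[6,20],[8,0],[16,9],[22,0],[29,11],[33,0]]
[[6,20],[8,0],[16,9],[22,0],[29,11],[33,18],[34,0]]
[[6,20],[8,0],[16,9],[22,0],[27,20],[34,0]]
[[6,20],[8,0],[16,11],[21,9],[22,0],[27,20],[34,0]]
[[6,20],[8,0],[16,11],[21,9],[22,0],[27,20],[34,11],[39,0]]
[[6,20],[8,0],[16,11],[26,0],[27,20],[34,11],[39,0]]
[[6,20],[8,0],[16,11],[26,3],[27,20],[34,11],[39,0]]
[[6,20],[8,0],[16,11],[26,3],[27,20],[34,11],[39,0]]
[[6,20],[8,0],[16,11],[26,3],[27,20],[34,11],[39,0],[42,18],[50,0]]
[[6,20],[8,0],[16,11],[26,3],[27,20],[34,11],[39,0],[42,18],[50,0]]
[[6,20],[8,0],[9,11],[26,3],[27,20],[34,11],[39,0],[42,18],[50,0]]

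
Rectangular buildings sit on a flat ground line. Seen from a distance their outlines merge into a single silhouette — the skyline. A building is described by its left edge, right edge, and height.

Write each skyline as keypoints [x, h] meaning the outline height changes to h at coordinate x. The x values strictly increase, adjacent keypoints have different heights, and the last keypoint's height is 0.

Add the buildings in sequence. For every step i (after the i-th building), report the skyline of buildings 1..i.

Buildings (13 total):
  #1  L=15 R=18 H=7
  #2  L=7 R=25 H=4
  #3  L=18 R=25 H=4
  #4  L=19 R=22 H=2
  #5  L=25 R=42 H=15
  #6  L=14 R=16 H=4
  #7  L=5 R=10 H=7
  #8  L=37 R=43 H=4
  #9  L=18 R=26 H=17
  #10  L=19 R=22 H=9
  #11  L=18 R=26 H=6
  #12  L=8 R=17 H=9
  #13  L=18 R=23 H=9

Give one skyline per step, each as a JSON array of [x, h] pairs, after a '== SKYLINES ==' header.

== SKYLINES ==
[[15,7],[18,0]]
[[7,4],[15,7],[18,4],[25,0]]
[[7,4],[15,7],[18,4],[25,0]]
[[7,4],[15,7],[18,4],[25,0]]
[[7,4],[15,7],[18,4],[25,15],[42,0]]
[[7,4],[15,7],[18,4],[25,15],[42,0]]
[[5,7],[10,4],[15,7],[18,4],[25,15],[42,0]]
[[5,7],[10,4],[15,7],[18,4],[25,15],[42,4],[43,0]]
[[5,7],[10,4],[15,7],[18,17],[26,15],[42,4],[43,0]]
[[5,7],[10,4],[15,7],[18,17],[26,15],[42,4],[43,0]]
[[5,7],[10,4],[15,7],[18,17],[26,15],[42,4],[43,0]]
[[5,7],[8,9],[17,7],[18,17],[26,15],[42,4],[43,0]]
[[5,7],[8,9],[17,7],[18,17],[26,15],[42,4],[43,0]]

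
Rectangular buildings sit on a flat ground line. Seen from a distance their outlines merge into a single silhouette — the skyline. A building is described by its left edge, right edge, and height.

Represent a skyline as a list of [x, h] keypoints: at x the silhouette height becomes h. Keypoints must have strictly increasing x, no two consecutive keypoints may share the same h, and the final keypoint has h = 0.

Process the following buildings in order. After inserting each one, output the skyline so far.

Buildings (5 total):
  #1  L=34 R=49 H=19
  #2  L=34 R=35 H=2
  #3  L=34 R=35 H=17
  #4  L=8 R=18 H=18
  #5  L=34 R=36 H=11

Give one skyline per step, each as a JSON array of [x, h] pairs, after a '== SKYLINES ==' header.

== SKYLINES ==
[[34,19],[49,0]]
[[34,19],[49,0]]
[[34,19],[49,0]]
[[8,18],[18,0],[34,19],[49,0]]
[[8,18],[18,0],[34,19],[49,0]]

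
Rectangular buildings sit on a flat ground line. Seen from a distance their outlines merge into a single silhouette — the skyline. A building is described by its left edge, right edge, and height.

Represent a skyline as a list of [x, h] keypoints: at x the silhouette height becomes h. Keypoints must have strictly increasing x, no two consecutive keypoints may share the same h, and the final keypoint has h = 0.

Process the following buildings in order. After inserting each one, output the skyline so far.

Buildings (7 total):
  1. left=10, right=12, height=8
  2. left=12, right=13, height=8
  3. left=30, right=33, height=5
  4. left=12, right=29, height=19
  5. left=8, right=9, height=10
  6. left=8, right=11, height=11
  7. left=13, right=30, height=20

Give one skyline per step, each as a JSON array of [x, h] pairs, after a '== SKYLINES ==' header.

== SKYLINES ==
[[10,8],[12,0]]
[[10,8],[13,0]]
[[10,8],[13,0],[30,5],[33,0]]
[[10,8],[12,19],[29,0],[30,5],[33,0]]
[[8,10],[9,0],[10,8],[12,19],[29,0],[30,5],[33,0]]
[[8,11],[11,8],[12,19],[29,0],[30,5],[33,0]]
[[8,11],[11,8],[12,19],[13,20],[30,5],[33,0]]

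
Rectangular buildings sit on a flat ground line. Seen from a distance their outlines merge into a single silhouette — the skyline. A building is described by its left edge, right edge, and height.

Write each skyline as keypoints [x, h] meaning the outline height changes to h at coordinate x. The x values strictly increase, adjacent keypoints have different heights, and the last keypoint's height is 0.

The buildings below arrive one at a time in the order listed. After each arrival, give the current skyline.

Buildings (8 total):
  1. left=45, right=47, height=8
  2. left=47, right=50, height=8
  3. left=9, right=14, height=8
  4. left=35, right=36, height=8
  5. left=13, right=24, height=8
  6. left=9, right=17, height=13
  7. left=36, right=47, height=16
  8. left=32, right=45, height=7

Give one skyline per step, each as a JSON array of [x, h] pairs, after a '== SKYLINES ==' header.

== SKYLINES ==
[[45,8],[47,0]]
[[45,8],[50,0]]
[[9,8],[14,0],[45,8],[50,0]]
[[9,8],[14,0],[35,8],[36,0],[45,8],[50,0]]
[[9,8],[24,0],[35,8],[36,0],[45,8],[50,0]]
[[9,13],[17,8],[24,0],[35,8],[36,0],[45,8],[50,0]]
[[9,13],[17,8],[24,0],[35,8],[36,16],[47,8],[50,0]]
[[9,13],[17,8],[24,0],[32,7],[35,8],[36,16],[47,8],[50,0]]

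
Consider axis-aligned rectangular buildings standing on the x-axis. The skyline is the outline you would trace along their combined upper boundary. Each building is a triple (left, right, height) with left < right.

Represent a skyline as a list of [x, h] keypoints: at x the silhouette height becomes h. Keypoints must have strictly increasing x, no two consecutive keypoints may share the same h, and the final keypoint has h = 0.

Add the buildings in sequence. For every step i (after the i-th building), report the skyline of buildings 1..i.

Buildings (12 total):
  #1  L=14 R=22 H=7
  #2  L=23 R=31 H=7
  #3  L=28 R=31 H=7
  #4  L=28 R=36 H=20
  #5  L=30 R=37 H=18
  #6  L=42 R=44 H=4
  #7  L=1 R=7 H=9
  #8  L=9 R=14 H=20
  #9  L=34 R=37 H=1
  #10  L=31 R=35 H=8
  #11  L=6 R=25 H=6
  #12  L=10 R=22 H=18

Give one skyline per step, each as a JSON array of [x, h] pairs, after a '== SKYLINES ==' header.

== SKYLINES ==
[[14,7],[22,0]]
[[14,7],[22,0],[23,7],[31,0]]
[[14,7],[22,0],[23,7],[31,0]]
[[14,7],[22,0],[23,7],[28,20],[36,0]]
[[14,7],[22,0],[23,7],[28,20],[36,18],[37,0]]
[[14,7],[22,0],[23,7],[28,20],[36,18],[37,0],[42,4],[44,0]]
[[1,9],[7,0],[14,7],[22,0],[23,7],[28,20],[36,18],[37,0],[42,4],[44,0]]
[[1,9],[7,0],[9,20],[14,7],[22,0],[23,7],[28,20],[36,18],[37,0],[42,4],[44,0]]
[[1,9],[7,0],[9,20],[14,7],[22,0],[23,7],[28,20],[36,18],[37,0],[42,4],[44,0]]
[[1,9],[7,0],[9,20],[14,7],[22,0],[23,7],[28,20],[36,18],[37,0],[42,4],[44,0]]
[[1,9],[7,6],[9,20],[14,7],[22,6],[23,7],[28,20],[36,18],[37,0],[42,4],[44,0]]
[[1,9],[7,6],[9,20],[14,18],[22,6],[23,7],[28,20],[36,18],[37,0],[42,4],[44,0]]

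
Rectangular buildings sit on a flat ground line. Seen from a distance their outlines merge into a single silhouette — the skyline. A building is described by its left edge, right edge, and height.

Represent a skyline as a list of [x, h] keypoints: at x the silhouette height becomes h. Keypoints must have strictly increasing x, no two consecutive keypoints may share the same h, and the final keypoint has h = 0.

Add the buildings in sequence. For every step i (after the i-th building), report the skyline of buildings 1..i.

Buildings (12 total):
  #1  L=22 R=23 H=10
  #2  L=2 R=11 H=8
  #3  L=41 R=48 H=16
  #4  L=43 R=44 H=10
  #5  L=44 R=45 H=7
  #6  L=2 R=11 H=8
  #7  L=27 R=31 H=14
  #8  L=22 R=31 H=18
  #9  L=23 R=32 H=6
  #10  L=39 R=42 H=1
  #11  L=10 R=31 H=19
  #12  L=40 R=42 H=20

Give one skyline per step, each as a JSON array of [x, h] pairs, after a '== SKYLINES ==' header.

== SKYLINES ==
[[22,10],[23,0]]
[[2,8],[11,0],[22,10],[23,0]]
[[2,8],[11,0],[22,10],[23,0],[41,16],[48,0]]
[[2,8],[11,0],[22,10],[23,0],[41,16],[48,0]]
[[2,8],[11,0],[22,10],[23,0],[41,16],[48,0]]
[[2,8],[11,0],[22,10],[23,0],[41,16],[48,0]]
[[2,8],[11,0],[22,10],[23,0],[27,14],[31,0],[41,16],[48,0]]
[[2,8],[11,0],[22,18],[31,0],[41,16],[48,0]]
[[2,8],[11,0],[22,18],[31,6],[32,0],[41,16],[48,0]]
[[2,8],[11,0],[22,18],[31,6],[32,0],[39,1],[41,16],[48,0]]
[[2,8],[10,19],[31,6],[32,0],[39,1],[41,16],[48,0]]
[[2,8],[10,19],[31,6],[32,0],[39,1],[40,20],[42,16],[48,0]]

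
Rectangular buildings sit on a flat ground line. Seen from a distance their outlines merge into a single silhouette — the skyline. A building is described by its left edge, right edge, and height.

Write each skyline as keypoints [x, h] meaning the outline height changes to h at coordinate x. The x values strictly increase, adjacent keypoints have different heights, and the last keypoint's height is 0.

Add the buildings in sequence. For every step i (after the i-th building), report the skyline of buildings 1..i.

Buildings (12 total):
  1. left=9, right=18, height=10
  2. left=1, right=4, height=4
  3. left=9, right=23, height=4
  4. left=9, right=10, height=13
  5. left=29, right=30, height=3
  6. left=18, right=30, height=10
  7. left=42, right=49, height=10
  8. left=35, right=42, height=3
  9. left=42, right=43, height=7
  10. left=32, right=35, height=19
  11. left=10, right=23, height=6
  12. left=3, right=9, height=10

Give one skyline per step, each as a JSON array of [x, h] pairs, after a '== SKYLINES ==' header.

== SKYLINES ==
[[9,10],[18,0]]
[[1,4],[4,0],[9,10],[18,0]]
[[1,4],[4,0],[9,10],[18,4],[23,0]]
[[1,4],[4,0],[9,13],[10,10],[18,4],[23,0]]
[[1,4],[4,0],[9,13],[10,10],[18,4],[23,0],[29,3],[30,0]]
[[1,4],[4,0],[9,13],[10,10],[30,0]]
[[1,4],[4,0],[9,13],[10,10],[30,0],[42,10],[49,0]]
[[1,4],[4,0],[9,13],[10,10],[30,0],[35,3],[42,10],[49,0]]
[[1,4],[4,0],[9,13],[10,10],[30,0],[35,3],[42,10],[49,0]]
[[1,4],[4,0],[9,13],[10,10],[30,0],[32,19],[35,3],[42,10],[49,0]]
[[1,4],[4,0],[9,13],[10,10],[30,0],[32,19],[35,3],[42,10],[49,0]]
[[1,4],[3,10],[9,13],[10,10],[30,0],[32,19],[35,3],[42,10],[49,0]]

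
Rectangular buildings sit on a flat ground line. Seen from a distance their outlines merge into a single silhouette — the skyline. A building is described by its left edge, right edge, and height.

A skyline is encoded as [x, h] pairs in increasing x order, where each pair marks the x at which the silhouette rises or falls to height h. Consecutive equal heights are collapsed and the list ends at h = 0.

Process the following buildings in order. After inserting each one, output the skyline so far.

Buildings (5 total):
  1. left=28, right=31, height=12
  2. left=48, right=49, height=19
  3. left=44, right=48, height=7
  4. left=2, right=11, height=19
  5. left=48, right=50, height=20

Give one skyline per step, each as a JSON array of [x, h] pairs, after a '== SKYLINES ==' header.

== SKYLINES ==
[[28,12],[31,0]]
[[28,12],[31,0],[48,19],[49,0]]
[[28,12],[31,0],[44,7],[48,19],[49,0]]
[[2,19],[11,0],[28,12],[31,0],[44,7],[48,19],[49,0]]
[[2,19],[11,0],[28,12],[31,0],[44,7],[48,20],[50,0]]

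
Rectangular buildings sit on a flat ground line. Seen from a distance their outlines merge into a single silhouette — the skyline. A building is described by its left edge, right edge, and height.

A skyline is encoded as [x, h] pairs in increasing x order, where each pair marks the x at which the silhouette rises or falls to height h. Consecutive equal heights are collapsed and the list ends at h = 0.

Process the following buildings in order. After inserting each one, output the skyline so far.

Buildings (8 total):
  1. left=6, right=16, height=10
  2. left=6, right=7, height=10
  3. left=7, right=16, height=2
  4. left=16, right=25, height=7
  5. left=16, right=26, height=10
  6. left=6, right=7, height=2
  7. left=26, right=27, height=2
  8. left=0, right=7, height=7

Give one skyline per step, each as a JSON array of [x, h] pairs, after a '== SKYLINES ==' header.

== SKYLINES ==
[[6,10],[16,0]]
[[6,10],[16,0]]
[[6,10],[16,0]]
[[6,10],[16,7],[25,0]]
[[6,10],[26,0]]
[[6,10],[26,0]]
[[6,10],[26,2],[27,0]]
[[0,7],[6,10],[26,2],[27,0]]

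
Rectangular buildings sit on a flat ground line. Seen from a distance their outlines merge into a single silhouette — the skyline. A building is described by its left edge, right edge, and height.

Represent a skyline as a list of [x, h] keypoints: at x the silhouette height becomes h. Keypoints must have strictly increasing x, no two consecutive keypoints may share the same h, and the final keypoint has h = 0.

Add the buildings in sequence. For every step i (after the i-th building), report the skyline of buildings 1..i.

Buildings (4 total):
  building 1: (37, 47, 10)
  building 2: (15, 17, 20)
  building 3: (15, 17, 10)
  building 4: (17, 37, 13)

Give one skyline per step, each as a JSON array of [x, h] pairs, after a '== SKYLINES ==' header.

== SKYLINES ==
[[37,10],[47,0]]
[[15,20],[17,0],[37,10],[47,0]]
[[15,20],[17,0],[37,10],[47,0]]
[[15,20],[17,13],[37,10],[47,0]]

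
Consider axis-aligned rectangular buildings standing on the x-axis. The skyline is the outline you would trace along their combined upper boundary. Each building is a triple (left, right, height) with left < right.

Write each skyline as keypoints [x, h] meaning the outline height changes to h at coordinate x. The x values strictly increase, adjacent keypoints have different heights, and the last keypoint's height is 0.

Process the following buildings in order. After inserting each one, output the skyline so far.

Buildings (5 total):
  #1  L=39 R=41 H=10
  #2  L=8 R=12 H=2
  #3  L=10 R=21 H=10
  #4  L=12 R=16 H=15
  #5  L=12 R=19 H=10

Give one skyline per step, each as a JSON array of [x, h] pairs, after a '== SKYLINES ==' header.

== SKYLINES ==
[[39,10],[41,0]]
[[8,2],[12,0],[39,10],[41,0]]
[[8,2],[10,10],[21,0],[39,10],[41,0]]
[[8,2],[10,10],[12,15],[16,10],[21,0],[39,10],[41,0]]
[[8,2],[10,10],[12,15],[16,10],[21,0],[39,10],[41,0]]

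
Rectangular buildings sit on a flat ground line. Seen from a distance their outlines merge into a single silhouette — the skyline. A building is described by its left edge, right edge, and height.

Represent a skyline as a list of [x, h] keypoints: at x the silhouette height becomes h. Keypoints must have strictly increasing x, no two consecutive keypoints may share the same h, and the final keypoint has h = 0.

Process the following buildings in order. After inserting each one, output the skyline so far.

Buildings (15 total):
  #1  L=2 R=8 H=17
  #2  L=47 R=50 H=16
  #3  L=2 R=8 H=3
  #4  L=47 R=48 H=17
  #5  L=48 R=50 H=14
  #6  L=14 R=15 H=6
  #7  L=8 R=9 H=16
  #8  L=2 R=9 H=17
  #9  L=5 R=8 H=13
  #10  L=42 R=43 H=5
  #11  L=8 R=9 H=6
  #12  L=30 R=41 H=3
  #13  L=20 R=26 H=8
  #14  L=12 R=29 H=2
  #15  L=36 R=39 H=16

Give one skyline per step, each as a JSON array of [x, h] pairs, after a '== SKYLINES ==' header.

== SKYLINES ==
[[2,17],[8,0]]
[[2,17],[8,0],[47,16],[50,0]]
[[2,17],[8,0],[47,16],[50,0]]
[[2,17],[8,0],[47,17],[48,16],[50,0]]
[[2,17],[8,0],[47,17],[48,16],[50,0]]
[[2,17],[8,0],[14,6],[15,0],[47,17],[48,16],[50,0]]
[[2,17],[8,16],[9,0],[14,6],[15,0],[47,17],[48,16],[50,0]]
[[2,17],[9,0],[14,6],[15,0],[47,17],[48,16],[50,0]]
[[2,17],[9,0],[14,6],[15,0],[47,17],[48,16],[50,0]]
[[2,17],[9,0],[14,6],[15,0],[42,5],[43,0],[47,17],[48,16],[50,0]]
[[2,17],[9,0],[14,6],[15,0],[42,5],[43,0],[47,17],[48,16],[50,0]]
[[2,17],[9,0],[14,6],[15,0],[30,3],[41,0],[42,5],[43,0],[47,17],[48,16],[50,0]]
[[2,17],[9,0],[14,6],[15,0],[20,8],[26,0],[30,3],[41,0],[42,5],[43,0],[47,17],[48,16],[50,0]]
[[2,17],[9,0],[12,2],[14,6],[15,2],[20,8],[26,2],[29,0],[30,3],[41,0],[42,5],[43,0],[47,17],[48,16],[50,0]]
[[2,17],[9,0],[12,2],[14,6],[15,2],[20,8],[26,2],[29,0],[30,3],[36,16],[39,3],[41,0],[42,5],[43,0],[47,17],[48,16],[50,0]]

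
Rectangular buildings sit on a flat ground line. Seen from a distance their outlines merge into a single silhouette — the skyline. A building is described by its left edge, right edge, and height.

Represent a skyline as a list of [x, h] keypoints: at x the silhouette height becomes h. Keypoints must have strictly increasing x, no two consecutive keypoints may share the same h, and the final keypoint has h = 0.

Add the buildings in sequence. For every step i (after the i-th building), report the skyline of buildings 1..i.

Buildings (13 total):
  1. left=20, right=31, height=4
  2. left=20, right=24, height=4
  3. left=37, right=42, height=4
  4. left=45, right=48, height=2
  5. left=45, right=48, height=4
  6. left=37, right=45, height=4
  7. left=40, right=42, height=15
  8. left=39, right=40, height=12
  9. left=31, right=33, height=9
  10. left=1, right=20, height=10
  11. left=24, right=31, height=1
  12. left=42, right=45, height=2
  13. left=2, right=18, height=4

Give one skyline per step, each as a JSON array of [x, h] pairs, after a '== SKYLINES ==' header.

== SKYLINES ==
[[20,4],[31,0]]
[[20,4],[31,0]]
[[20,4],[31,0],[37,4],[42,0]]
[[20,4],[31,0],[37,4],[42,0],[45,2],[48,0]]
[[20,4],[31,0],[37,4],[42,0],[45,4],[48,0]]
[[20,4],[31,0],[37,4],[48,0]]
[[20,4],[31,0],[37,4],[40,15],[42,4],[48,0]]
[[20,4],[31,0],[37,4],[39,12],[40,15],[42,4],[48,0]]
[[20,4],[31,9],[33,0],[37,4],[39,12],[40,15],[42,4],[48,0]]
[[1,10],[20,4],[31,9],[33,0],[37,4],[39,12],[40,15],[42,4],[48,0]]
[[1,10],[20,4],[31,9],[33,0],[37,4],[39,12],[40,15],[42,4],[48,0]]
[[1,10],[20,4],[31,9],[33,0],[37,4],[39,12],[40,15],[42,4],[48,0]]
[[1,10],[20,4],[31,9],[33,0],[37,4],[39,12],[40,15],[42,4],[48,0]]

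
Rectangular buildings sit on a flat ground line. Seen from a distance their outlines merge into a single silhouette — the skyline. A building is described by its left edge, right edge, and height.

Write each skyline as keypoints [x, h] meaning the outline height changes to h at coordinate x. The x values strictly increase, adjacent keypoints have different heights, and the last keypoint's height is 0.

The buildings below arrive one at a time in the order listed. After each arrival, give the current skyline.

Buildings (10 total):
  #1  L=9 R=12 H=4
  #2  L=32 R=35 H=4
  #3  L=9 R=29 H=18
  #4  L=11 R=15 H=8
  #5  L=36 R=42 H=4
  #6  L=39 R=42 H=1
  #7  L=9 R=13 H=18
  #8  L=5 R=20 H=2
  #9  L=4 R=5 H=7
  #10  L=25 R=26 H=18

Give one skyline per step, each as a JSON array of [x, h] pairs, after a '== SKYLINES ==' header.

== SKYLINES ==
[[9,4],[12,0]]
[[9,4],[12,0],[32,4],[35,0]]
[[9,18],[29,0],[32,4],[35,0]]
[[9,18],[29,0],[32,4],[35,0]]
[[9,18],[29,0],[32,4],[35,0],[36,4],[42,0]]
[[9,18],[29,0],[32,4],[35,0],[36,4],[42,0]]
[[9,18],[29,0],[32,4],[35,0],[36,4],[42,0]]
[[5,2],[9,18],[29,0],[32,4],[35,0],[36,4],[42,0]]
[[4,7],[5,2],[9,18],[29,0],[32,4],[35,0],[36,4],[42,0]]
[[4,7],[5,2],[9,18],[29,0],[32,4],[35,0],[36,4],[42,0]]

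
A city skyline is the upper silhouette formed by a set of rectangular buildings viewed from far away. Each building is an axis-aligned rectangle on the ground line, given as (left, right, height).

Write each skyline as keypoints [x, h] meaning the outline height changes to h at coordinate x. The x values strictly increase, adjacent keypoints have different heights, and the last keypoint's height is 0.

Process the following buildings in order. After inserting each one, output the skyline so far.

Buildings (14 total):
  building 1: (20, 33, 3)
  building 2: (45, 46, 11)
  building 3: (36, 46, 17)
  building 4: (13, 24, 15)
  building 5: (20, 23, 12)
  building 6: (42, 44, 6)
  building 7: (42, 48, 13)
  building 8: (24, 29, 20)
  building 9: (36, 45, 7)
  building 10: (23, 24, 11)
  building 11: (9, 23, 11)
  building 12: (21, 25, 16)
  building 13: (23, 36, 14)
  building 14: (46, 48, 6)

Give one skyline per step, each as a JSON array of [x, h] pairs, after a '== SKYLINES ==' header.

== SKYLINES ==
[[20,3],[33,0]]
[[20,3],[33,0],[45,11],[46,0]]
[[20,3],[33,0],[36,17],[46,0]]
[[13,15],[24,3],[33,0],[36,17],[46,0]]
[[13,15],[24,3],[33,0],[36,17],[46,0]]
[[13,15],[24,3],[33,0],[36,17],[46,0]]
[[13,15],[24,3],[33,0],[36,17],[46,13],[48,0]]
[[13,15],[24,20],[29,3],[33,0],[36,17],[46,13],[48,0]]
[[13,15],[24,20],[29,3],[33,0],[36,17],[46,13],[48,0]]
[[13,15],[24,20],[29,3],[33,0],[36,17],[46,13],[48,0]]
[[9,11],[13,15],[24,20],[29,3],[33,0],[36,17],[46,13],[48,0]]
[[9,11],[13,15],[21,16],[24,20],[29,3],[33,0],[36,17],[46,13],[48,0]]
[[9,11],[13,15],[21,16],[24,20],[29,14],[36,17],[46,13],[48,0]]
[[9,11],[13,15],[21,16],[24,20],[29,14],[36,17],[46,13],[48,0]]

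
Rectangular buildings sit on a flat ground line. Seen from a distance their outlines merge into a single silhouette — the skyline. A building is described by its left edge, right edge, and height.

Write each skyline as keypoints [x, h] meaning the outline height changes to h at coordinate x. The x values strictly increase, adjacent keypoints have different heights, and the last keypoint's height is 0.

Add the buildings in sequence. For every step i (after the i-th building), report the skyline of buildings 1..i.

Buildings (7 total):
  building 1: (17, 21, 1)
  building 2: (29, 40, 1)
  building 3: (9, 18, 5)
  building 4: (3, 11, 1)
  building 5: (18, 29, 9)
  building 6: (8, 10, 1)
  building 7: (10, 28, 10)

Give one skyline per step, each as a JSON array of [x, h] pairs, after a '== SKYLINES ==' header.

== SKYLINES ==
[[17,1],[21,0]]
[[17,1],[21,0],[29,1],[40,0]]
[[9,5],[18,1],[21,0],[29,1],[40,0]]
[[3,1],[9,5],[18,1],[21,0],[29,1],[40,0]]
[[3,1],[9,5],[18,9],[29,1],[40,0]]
[[3,1],[9,5],[18,9],[29,1],[40,0]]
[[3,1],[9,5],[10,10],[28,9],[29,1],[40,0]]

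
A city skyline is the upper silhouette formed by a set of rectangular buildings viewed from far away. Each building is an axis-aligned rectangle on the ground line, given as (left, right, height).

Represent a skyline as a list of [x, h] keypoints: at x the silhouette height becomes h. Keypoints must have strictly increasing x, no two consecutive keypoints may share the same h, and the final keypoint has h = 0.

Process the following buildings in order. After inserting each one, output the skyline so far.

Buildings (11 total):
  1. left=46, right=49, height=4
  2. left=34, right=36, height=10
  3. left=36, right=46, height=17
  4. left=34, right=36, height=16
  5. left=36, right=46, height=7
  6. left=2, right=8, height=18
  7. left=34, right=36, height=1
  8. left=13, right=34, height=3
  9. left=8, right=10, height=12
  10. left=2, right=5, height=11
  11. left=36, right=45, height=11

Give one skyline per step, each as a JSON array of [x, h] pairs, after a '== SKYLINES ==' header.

== SKYLINES ==
[[46,4],[49,0]]
[[34,10],[36,0],[46,4],[49,0]]
[[34,10],[36,17],[46,4],[49,0]]
[[34,16],[36,17],[46,4],[49,0]]
[[34,16],[36,17],[46,4],[49,0]]
[[2,18],[8,0],[34,16],[36,17],[46,4],[49,0]]
[[2,18],[8,0],[34,16],[36,17],[46,4],[49,0]]
[[2,18],[8,0],[13,3],[34,16],[36,17],[46,4],[49,0]]
[[2,18],[8,12],[10,0],[13,3],[34,16],[36,17],[46,4],[49,0]]
[[2,18],[8,12],[10,0],[13,3],[34,16],[36,17],[46,4],[49,0]]
[[2,18],[8,12],[10,0],[13,3],[34,16],[36,17],[46,4],[49,0]]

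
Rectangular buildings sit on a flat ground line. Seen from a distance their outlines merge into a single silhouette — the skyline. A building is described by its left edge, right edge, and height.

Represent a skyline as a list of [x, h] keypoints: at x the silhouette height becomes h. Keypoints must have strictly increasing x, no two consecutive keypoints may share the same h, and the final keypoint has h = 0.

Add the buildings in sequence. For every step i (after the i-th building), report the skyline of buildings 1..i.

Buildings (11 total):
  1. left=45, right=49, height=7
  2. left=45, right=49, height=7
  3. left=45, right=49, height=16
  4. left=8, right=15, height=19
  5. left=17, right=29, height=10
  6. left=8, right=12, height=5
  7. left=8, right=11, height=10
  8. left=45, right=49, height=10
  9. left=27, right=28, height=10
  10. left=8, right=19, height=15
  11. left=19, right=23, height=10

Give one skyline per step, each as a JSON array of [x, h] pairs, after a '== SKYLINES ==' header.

== SKYLINES ==
[[45,7],[49,0]]
[[45,7],[49,0]]
[[45,16],[49,0]]
[[8,19],[15,0],[45,16],[49,0]]
[[8,19],[15,0],[17,10],[29,0],[45,16],[49,0]]
[[8,19],[15,0],[17,10],[29,0],[45,16],[49,0]]
[[8,19],[15,0],[17,10],[29,0],[45,16],[49,0]]
[[8,19],[15,0],[17,10],[29,0],[45,16],[49,0]]
[[8,19],[15,0],[17,10],[29,0],[45,16],[49,0]]
[[8,19],[15,15],[19,10],[29,0],[45,16],[49,0]]
[[8,19],[15,15],[19,10],[29,0],[45,16],[49,0]]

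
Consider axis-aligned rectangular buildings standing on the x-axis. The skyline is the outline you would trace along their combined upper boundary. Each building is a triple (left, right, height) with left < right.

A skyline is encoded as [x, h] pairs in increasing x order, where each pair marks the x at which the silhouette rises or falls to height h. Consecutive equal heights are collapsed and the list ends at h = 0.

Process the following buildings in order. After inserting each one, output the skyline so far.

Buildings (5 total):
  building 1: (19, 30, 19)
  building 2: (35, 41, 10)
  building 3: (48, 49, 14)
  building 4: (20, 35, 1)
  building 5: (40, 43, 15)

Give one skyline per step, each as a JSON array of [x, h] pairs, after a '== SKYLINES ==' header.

== SKYLINES ==
[[19,19],[30,0]]
[[19,19],[30,0],[35,10],[41,0]]
[[19,19],[30,0],[35,10],[41,0],[48,14],[49,0]]
[[19,19],[30,1],[35,10],[41,0],[48,14],[49,0]]
[[19,19],[30,1],[35,10],[40,15],[43,0],[48,14],[49,0]]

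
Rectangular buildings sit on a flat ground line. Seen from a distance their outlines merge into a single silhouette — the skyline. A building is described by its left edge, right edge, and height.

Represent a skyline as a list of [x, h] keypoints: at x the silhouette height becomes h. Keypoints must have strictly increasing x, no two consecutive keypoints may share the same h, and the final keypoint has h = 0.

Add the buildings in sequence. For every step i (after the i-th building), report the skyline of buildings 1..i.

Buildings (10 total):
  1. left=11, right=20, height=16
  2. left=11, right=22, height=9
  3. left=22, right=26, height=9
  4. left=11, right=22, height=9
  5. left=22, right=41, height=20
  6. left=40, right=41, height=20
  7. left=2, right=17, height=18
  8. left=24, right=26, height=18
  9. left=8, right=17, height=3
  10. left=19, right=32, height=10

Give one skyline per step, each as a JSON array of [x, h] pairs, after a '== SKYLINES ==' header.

== SKYLINES ==
[[11,16],[20,0]]
[[11,16],[20,9],[22,0]]
[[11,16],[20,9],[26,0]]
[[11,16],[20,9],[26,0]]
[[11,16],[20,9],[22,20],[41,0]]
[[11,16],[20,9],[22,20],[41,0]]
[[2,18],[17,16],[20,9],[22,20],[41,0]]
[[2,18],[17,16],[20,9],[22,20],[41,0]]
[[2,18],[17,16],[20,9],[22,20],[41,0]]
[[2,18],[17,16],[20,10],[22,20],[41,0]]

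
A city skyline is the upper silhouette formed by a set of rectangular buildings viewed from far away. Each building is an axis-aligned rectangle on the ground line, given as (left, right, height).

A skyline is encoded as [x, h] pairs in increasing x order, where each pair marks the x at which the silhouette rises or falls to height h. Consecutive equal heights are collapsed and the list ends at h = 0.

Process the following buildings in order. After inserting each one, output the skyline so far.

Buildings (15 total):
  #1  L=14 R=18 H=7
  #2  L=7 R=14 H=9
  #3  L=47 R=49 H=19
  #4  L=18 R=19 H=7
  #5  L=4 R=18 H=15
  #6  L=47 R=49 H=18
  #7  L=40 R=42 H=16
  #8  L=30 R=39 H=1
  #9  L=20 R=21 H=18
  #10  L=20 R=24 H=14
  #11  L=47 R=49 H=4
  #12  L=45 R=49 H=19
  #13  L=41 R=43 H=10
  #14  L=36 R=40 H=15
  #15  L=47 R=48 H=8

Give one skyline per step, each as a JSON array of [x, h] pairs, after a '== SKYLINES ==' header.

== SKYLINES ==
[[14,7],[18,0]]
[[7,9],[14,7],[18,0]]
[[7,9],[14,7],[18,0],[47,19],[49,0]]
[[7,9],[14,7],[19,0],[47,19],[49,0]]
[[4,15],[18,7],[19,0],[47,19],[49,0]]
[[4,15],[18,7],[19,0],[47,19],[49,0]]
[[4,15],[18,7],[19,0],[40,16],[42,0],[47,19],[49,0]]
[[4,15],[18,7],[19,0],[30,1],[39,0],[40,16],[42,0],[47,19],[49,0]]
[[4,15],[18,7],[19,0],[20,18],[21,0],[30,1],[39,0],[40,16],[42,0],[47,19],[49,0]]
[[4,15],[18,7],[19,0],[20,18],[21,14],[24,0],[30,1],[39,0],[40,16],[42,0],[47,19],[49,0]]
[[4,15],[18,7],[19,0],[20,18],[21,14],[24,0],[30,1],[39,0],[40,16],[42,0],[47,19],[49,0]]
[[4,15],[18,7],[19,0],[20,18],[21,14],[24,0],[30,1],[39,0],[40,16],[42,0],[45,19],[49,0]]
[[4,15],[18,7],[19,0],[20,18],[21,14],[24,0],[30,1],[39,0],[40,16],[42,10],[43,0],[45,19],[49,0]]
[[4,15],[18,7],[19,0],[20,18],[21,14],[24,0],[30,1],[36,15],[40,16],[42,10],[43,0],[45,19],[49,0]]
[[4,15],[18,7],[19,0],[20,18],[21,14],[24,0],[30,1],[36,15],[40,16],[42,10],[43,0],[45,19],[49,0]]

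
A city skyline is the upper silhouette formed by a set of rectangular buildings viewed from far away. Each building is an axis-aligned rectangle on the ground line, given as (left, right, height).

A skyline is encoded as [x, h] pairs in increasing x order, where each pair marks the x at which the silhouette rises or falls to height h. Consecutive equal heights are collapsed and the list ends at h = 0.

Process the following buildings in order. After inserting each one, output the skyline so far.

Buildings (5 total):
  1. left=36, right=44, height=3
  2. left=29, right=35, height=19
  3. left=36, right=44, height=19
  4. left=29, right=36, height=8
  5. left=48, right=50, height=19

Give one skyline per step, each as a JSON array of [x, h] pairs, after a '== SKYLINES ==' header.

== SKYLINES ==
[[36,3],[44,0]]
[[29,19],[35,0],[36,3],[44,0]]
[[29,19],[35,0],[36,19],[44,0]]
[[29,19],[35,8],[36,19],[44,0]]
[[29,19],[35,8],[36,19],[44,0],[48,19],[50,0]]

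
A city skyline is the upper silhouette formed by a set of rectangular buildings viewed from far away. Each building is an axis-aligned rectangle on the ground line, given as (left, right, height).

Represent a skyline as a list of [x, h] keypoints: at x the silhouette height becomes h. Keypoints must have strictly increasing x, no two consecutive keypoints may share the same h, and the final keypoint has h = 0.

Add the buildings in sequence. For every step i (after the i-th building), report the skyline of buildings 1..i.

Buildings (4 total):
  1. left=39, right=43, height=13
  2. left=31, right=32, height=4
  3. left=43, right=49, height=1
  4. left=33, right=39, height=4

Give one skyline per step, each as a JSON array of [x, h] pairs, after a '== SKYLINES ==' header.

== SKYLINES ==
[[39,13],[43,0]]
[[31,4],[32,0],[39,13],[43,0]]
[[31,4],[32,0],[39,13],[43,1],[49,0]]
[[31,4],[32,0],[33,4],[39,13],[43,1],[49,0]]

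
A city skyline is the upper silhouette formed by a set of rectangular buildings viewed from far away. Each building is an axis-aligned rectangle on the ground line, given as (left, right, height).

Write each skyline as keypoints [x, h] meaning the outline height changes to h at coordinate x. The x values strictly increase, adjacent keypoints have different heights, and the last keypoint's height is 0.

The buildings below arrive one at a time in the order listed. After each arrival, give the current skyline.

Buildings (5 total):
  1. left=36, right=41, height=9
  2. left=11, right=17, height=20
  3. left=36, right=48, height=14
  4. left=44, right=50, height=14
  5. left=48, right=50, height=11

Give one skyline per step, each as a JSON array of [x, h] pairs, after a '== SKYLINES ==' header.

== SKYLINES ==
[[36,9],[41,0]]
[[11,20],[17,0],[36,9],[41,0]]
[[11,20],[17,0],[36,14],[48,0]]
[[11,20],[17,0],[36,14],[50,0]]
[[11,20],[17,0],[36,14],[50,0]]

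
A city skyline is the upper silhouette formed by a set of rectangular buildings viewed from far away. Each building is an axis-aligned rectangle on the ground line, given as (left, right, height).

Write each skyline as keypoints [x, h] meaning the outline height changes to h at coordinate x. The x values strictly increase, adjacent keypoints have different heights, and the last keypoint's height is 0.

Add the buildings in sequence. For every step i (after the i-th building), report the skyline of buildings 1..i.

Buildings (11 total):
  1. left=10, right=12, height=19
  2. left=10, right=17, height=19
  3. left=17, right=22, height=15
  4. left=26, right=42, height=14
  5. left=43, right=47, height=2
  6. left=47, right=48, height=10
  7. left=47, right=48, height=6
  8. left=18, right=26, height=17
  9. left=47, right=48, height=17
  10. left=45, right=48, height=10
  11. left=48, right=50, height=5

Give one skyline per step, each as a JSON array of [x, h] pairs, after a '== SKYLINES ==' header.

== SKYLINES ==
[[10,19],[12,0]]
[[10,19],[17,0]]
[[10,19],[17,15],[22,0]]
[[10,19],[17,15],[22,0],[26,14],[42,0]]
[[10,19],[17,15],[22,0],[26,14],[42,0],[43,2],[47,0]]
[[10,19],[17,15],[22,0],[26,14],[42,0],[43,2],[47,10],[48,0]]
[[10,19],[17,15],[22,0],[26,14],[42,0],[43,2],[47,10],[48,0]]
[[10,19],[17,15],[18,17],[26,14],[42,0],[43,2],[47,10],[48,0]]
[[10,19],[17,15],[18,17],[26,14],[42,0],[43,2],[47,17],[48,0]]
[[10,19],[17,15],[18,17],[26,14],[42,0],[43,2],[45,10],[47,17],[48,0]]
[[10,19],[17,15],[18,17],[26,14],[42,0],[43,2],[45,10],[47,17],[48,5],[50,0]]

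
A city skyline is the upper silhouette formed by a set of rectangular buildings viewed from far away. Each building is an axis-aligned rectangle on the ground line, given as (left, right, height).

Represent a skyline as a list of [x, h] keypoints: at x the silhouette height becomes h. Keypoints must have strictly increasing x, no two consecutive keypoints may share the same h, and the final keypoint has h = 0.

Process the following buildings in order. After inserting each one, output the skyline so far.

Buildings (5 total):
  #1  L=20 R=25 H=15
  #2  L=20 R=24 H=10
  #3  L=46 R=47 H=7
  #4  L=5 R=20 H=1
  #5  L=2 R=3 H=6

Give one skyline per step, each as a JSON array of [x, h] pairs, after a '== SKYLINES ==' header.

== SKYLINES ==
[[20,15],[25,0]]
[[20,15],[25,0]]
[[20,15],[25,0],[46,7],[47,0]]
[[5,1],[20,15],[25,0],[46,7],[47,0]]
[[2,6],[3,0],[5,1],[20,15],[25,0],[46,7],[47,0]]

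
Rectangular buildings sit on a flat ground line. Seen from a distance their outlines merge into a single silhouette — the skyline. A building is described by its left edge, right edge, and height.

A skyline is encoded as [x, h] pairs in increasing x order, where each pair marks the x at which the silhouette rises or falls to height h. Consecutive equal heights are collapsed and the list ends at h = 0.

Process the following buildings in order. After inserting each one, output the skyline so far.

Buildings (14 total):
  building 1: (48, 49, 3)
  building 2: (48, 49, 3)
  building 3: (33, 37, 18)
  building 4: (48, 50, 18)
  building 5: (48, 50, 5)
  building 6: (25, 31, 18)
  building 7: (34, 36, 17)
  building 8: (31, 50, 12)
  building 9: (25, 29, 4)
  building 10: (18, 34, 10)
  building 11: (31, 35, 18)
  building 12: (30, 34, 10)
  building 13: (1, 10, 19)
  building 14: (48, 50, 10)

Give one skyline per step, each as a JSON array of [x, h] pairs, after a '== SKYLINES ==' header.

== SKYLINES ==
[[48,3],[49,0]]
[[48,3],[49,0]]
[[33,18],[37,0],[48,3],[49,0]]
[[33,18],[37,0],[48,18],[50,0]]
[[33,18],[37,0],[48,18],[50,0]]
[[25,18],[31,0],[33,18],[37,0],[48,18],[50,0]]
[[25,18],[31,0],[33,18],[37,0],[48,18],[50,0]]
[[25,18],[31,12],[33,18],[37,12],[48,18],[50,0]]
[[25,18],[31,12],[33,18],[37,12],[48,18],[50,0]]
[[18,10],[25,18],[31,12],[33,18],[37,12],[48,18],[50,0]]
[[18,10],[25,18],[37,12],[48,18],[50,0]]
[[18,10],[25,18],[37,12],[48,18],[50,0]]
[[1,19],[10,0],[18,10],[25,18],[37,12],[48,18],[50,0]]
[[1,19],[10,0],[18,10],[25,18],[37,12],[48,18],[50,0]]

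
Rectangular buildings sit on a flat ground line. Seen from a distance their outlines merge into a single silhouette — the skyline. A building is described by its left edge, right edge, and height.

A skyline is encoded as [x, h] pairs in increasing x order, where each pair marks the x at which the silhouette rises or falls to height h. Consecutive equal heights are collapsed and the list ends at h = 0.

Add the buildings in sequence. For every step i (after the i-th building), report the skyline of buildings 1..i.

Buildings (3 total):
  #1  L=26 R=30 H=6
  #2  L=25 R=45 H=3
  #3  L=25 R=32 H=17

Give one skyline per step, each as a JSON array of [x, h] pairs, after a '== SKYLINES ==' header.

== SKYLINES ==
[[26,6],[30,0]]
[[25,3],[26,6],[30,3],[45,0]]
[[25,17],[32,3],[45,0]]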